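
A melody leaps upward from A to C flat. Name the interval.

Counting letters A–B–C gives a third.
A→Cb = 2 semitones, 2 narrower than the major third (4), so diminished.

diminished third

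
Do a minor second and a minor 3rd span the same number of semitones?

A minor second spans 1 semitone; a minor third spans 3.
The spans differ, so they are not enharmonic equivalents.

No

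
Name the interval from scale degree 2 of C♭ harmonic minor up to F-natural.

Scale degree 2 of Cb harmonic minor is Db.
Db up to F: letters D→F make it a third; 4 semitones makes it major.

major third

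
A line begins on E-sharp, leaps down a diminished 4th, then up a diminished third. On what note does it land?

D#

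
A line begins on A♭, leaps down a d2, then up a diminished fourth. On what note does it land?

C

A diminished second down from Ab is G# (letter G, 0 semitones down).
A diminished fourth up from G# is C (letter C, 4 semitones up).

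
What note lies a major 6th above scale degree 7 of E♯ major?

Scale degree 7 of E# major is D##.
A major sixth (9 semitones) above D## lands on the letter B, giving B##.

B##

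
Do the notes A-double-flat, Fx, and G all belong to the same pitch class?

Abb is pitch class 7; F## is pitch class 7; G is pitch class 7.
All spellings map to pitch class 7, so they are enharmonically equivalent.

Yes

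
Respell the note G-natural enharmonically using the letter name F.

G is pitch class 7. The letter F alone is pitch class 5.
To reach pitch class 7 from F requires an offset of +2 semitones, i.e. double sharp: F##.

F##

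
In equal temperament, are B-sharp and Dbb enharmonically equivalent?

Yes

B# = pitch class 0 and Dbb = pitch class 0 — the same pitch class, so they are enharmonic equivalents.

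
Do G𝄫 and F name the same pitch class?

Gbb is pitch class 5; F is pitch class 5.
All spellings map to pitch class 5, so they are enharmonically equivalent.

Yes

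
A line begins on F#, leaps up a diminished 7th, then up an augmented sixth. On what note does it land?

C#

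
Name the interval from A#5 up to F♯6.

The letter names run A→F, a span of 5 letter steps, so the interval is some kind of sixth.
A# to F# is 8 semitones. A major sixth is 9, so 8 makes it minor.

minor sixth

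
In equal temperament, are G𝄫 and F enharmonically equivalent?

Yes

Gbb = pitch class 5 and F = pitch class 5 — the same pitch class, so they are enharmonic equivalents.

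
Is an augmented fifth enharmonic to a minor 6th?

Yes

An augmented fifth spans 8 semitones; a minor sixth spans 8.
They are enharmonically equivalent.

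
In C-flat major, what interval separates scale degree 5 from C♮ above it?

augmented fourth

Scale degree 5 of Cb major is Gb.
Gb up to C: letters G→C make it a fourth; 6 semitones makes it augmented.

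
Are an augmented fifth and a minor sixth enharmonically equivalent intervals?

Yes

An augmented fifth spans 8 semitones; a minor sixth spans 8.
They are enharmonically equivalent.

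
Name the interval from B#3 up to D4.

diminished third

The letter names run B→D, a span of 2 letter steps, so the interval is some kind of third.
B# to D is 2 semitones. A major third is 4, so 2 makes it diminished.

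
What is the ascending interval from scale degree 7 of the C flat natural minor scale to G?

augmented sixth

Scale degree 7 of Cb natural minor is Bbb.
Bbb up to G: letters B→G make it a sixth; 10 semitones makes it augmented.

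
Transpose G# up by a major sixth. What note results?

E#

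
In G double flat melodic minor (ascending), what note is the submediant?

Ebb

Degree 6 takes the letter 5 steps above G, which is E.
In melodic minor (ascending), degree 6 sits 9 semitones above the tonic. Gbb + 9 semitones is pitch class 2, spelled on E as Ebb.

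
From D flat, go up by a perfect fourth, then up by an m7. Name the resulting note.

A perfect fourth up from Db is Gb (letter G, 5 semitones up).
A minor seventh up from Gb is Fb (letter F, 10 semitones up).

Fb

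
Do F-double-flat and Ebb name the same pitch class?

Two spellings are enharmonically equivalent only if they share a pitch class.
Here Fbb → 3, Ebb → 2; 2 ≠ 3, so they are not.

No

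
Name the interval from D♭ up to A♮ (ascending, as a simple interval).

Counting letters D–E–F–G–A gives a fifth.
Db→A = 8 semitones, 1 wider than the perfect fifth (7), so augmented.

augmented fifth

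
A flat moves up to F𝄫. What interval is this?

The letter names run A→F, a span of 5 letter steps, so the interval is some kind of sixth.
Ab to Fbb is 7 semitones. A major sixth is 9, so 7 makes it diminished.

diminished sixth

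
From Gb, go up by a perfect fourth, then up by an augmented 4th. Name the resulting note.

F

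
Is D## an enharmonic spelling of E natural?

Yes

D## is pitch class 4; E is pitch class 4.
All spellings map to pitch class 4, so they are enharmonically equivalent.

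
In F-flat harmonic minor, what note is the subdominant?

Bbb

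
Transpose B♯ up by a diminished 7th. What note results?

A

A seventh above B lands on the letter A.
A diminished seventh spans 9 semitones, so B# moves to pitch class 9. On the letter A that is A.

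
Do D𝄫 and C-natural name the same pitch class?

Dbb = pitch class 0 and C = pitch class 0 — the same pitch class, so they are enharmonic equivalents.

Yes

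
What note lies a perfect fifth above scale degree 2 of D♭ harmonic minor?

Bb

Scale degree 2 of Db harmonic minor is Eb.
A perfect fifth (7 semitones) above Eb lands on the letter B, giving Bb.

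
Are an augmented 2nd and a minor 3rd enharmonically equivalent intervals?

Yes

An augmented second spans 3 semitones; a minor third spans 3.
They are enharmonically equivalent.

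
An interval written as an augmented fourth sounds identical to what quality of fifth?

An augmented fourth spans 6 semitones.
A fifth spanning 6 semitones is diminished (the perfect fifth is 7).

diminished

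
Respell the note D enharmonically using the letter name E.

Ebb

D is pitch class 2. The letter E alone is pitch class 4.
To reach pitch class 2 from E requires an offset of -2 semitones, i.e. double flat: Ebb.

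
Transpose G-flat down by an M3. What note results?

Ebb

G down a major third is Eb, so the target letter is E.
From Gb, a major third is 4 semitones down: Ebb.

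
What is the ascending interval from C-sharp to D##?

The letter names run C→D, a span of 1 letter step, so the interval is some kind of second.
C# to D## is 3 semitones. A major second is 2, so 3 makes it augmented.

augmented second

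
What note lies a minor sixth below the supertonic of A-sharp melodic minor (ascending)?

The supertonic of A# melodic minor (ascending) is B#.
A minor sixth (8 semitones) below B# lands on the letter D, giving D##.

D##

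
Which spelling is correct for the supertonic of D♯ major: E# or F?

E#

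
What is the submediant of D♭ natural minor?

The Db natural minor scale runs Db Eb Fb Gb Ab Bbb Cb.
Degree 6 is Bbb.

Bbb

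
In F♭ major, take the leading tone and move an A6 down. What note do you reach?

Gbb

The leading tone of Fb major is Eb.
An augmented sixth (10 semitones) below Eb lands on the letter G, giving Gbb.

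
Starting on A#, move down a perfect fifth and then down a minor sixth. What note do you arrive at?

A perfect fifth down from A# is D# (letter D, 7 semitones down).
A minor sixth down from D# is F## (letter F, 8 semitones down).

F##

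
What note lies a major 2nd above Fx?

G##

A second above F lands on the letter G.
A major second spans 2 semitones, so F## moves to pitch class 9. On the letter G that is G##.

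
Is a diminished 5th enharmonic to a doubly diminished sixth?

A diminished fifth spans 6 semitones; a doubly diminished sixth spans 6.
They are enharmonically equivalent.

Yes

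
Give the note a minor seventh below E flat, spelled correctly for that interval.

F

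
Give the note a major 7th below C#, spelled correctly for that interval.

C down a major seventh is Db, so the target letter is D.
From C#, a major seventh is 11 semitones down: D.

D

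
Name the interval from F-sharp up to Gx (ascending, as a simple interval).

augmented second

Counting letters F–G gives a second.
F#→G## = 3 semitones, 1 wider than the major second (2), so augmented.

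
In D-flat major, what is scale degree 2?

Degree 2 takes the letter 1 step above D, which is E.
In major, degree 2 sits 2 semitones above the tonic. Db + 2 semitones is pitch class 3, spelled on E as Eb.

Eb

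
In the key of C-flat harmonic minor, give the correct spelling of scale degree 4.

Fb

The Cb harmonic minor scale runs Cb Db Ebb Fb Gb Abb Bb.
Degree 4 is Fb.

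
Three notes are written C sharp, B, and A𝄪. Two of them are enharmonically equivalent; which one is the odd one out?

In 12-tone equal temperament, enharmonic equivalents share a pitch class. C# is pitch class 1; B is pitch class 11; A## is pitch class 11.
B and A## share pitch class 11, while C# is pitch class 1.

C#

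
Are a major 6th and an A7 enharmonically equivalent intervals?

A major sixth spans 9 semitones; an augmented seventh spans 12.
The spans differ, so they are not enharmonic equivalents.

No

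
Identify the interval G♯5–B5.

The letter names run G→B, a span of 2 letter steps, so the interval is some kind of third.
G# to B is 3 semitones. A major third is 4, so 3 makes it minor.

minor third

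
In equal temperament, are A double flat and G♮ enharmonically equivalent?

Yes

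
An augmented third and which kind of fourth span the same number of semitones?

perfect

An augmented third spans 5 semitones.
A fourth spanning 5 semitones is perfect (the perfect fourth is 5).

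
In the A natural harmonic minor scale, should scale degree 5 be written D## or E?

Each scale degree takes a distinct letter name. Degree 5 of a scale on A must use the letter E.
E and D## are enharmonically the same pitch, but only E uses the letter E, so it is the correct spelling here.

E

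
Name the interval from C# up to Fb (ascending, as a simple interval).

doubly diminished fourth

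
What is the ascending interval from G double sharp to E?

diminished sixth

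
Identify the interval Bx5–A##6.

minor seventh

Counting letters B–C–D–E–F–G–A gives a seventh.
B##→A## = 10 semitones, 1 narrower than the major seventh (11), so minor.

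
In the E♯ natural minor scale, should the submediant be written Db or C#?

C#

Each scale degree takes a distinct letter name. Degree 6 of a scale on E must use the letter C.
C# and Db are enharmonically the same pitch, but only C# uses the letter C, so it is the correct spelling here.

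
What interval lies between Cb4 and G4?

The letter names run C→G, a span of 4 letter steps, so the interval is some kind of fifth.
Cb to G is 8 semitones. A perfect fifth is 7, so 8 makes it augmented.

augmented fifth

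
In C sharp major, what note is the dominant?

G#

Degree 5 takes the letter 4 steps above C, which is G.
In major, degree 5 sits 7 semitones above the tonic. C# + 7 semitones is pitch class 8, spelled on G as G#.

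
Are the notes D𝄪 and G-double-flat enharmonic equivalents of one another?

No

Two spellings are enharmonically equivalent only if they share a pitch class.
Here D## → 4, Gbb → 5; 4 ≠ 5, so they are not.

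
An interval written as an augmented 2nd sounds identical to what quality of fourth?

An augmented second spans 3 semitones.
A fourth spanning 3 semitones is doubly diminished (the perfect fourth is 5).

doubly diminished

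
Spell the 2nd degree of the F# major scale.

The F# major scale runs F# G# A# B C# D# E#.
Degree 2 is G#.

G#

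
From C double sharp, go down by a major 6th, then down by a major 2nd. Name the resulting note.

D#

A major sixth down from C## is E# (letter E, 9 semitones down).
A major second down from E# is D# (letter D, 2 semitones down).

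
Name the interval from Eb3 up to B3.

augmented fifth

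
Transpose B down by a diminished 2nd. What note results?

B down a major second is A, so the target letter is A.
From B, a diminished second is 0 semitones down: A##.

A##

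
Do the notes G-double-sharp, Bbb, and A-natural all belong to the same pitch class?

Yes

G## = pitch class 9 and Bbb = pitch class 9 and A = pitch class 9 — the same pitch class, so they are enharmonic equivalents.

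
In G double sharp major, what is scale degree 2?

Degree 2 takes the letter 1 step above G, which is A.
In major, degree 2 sits 2 semitones above the tonic. G## + 2 semitones is pitch class 11, spelled on A as A##.

A##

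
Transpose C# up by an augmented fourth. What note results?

C up a perfect fourth is F, so the target letter is F.
From C#, an augmented fourth is 6 semitones up: F##.

F##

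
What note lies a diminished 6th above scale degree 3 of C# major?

Scale degree 3 of C# major is E#.
A diminished sixth (7 semitones) above E# lands on the letter C, giving C.

C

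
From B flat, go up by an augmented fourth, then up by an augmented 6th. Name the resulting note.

An augmented fourth up from Bb is E (letter E, 6 semitones up).
An augmented sixth up from E is C## (letter C, 10 semitones up).

C##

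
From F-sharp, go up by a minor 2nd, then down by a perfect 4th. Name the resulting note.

D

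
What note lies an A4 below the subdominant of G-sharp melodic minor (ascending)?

The subdominant of G# melodic minor (ascending) is C#.
An augmented fourth (6 semitones) below C# lands on the letter G, giving G.

G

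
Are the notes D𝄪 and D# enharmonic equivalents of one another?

Two spellings are enharmonically equivalent only if they share a pitch class.
Here D## → 4, D# → 3; 3 ≠ 4, so they are not.

No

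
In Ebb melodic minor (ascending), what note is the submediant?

Cb

The Ebb melodic minor (ascending) scale runs Ebb Fb Gbb Abb Bbb Cb Db.
Degree 6 is Cb.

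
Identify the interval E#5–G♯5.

minor third

The letter names run E→G, a span of 2 letter steps, so the interval is some kind of third.
E# to G# is 3 semitones. A major third is 4, so 3 makes it minor.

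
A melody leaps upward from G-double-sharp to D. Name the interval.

doubly diminished fifth

The letter names run G→D, a span of 4 letter steps, so the interval is some kind of fifth.
G## to D is 5 semitones. A perfect fifth is 7, so 5 makes it doubly diminished.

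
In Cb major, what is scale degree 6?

Ab

Degree 6 takes the letter 5 steps above C, which is A.
In major, degree 6 sits 9 semitones above the tonic. Cb + 9 semitones is pitch class 8, spelled on A as Ab.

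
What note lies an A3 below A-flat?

A third below A lands on the letter F.
An augmented third spans 5 semitones, so Ab moves to pitch class 3. On the letter F that is Fbb.

Fbb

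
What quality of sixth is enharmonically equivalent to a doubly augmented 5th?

major

A doubly augmented fifth spans 9 semitones.
A sixth spanning 9 semitones is major (the major sixth is 9).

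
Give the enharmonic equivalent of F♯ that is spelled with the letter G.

Gb

F# is pitch class 6. The letter G alone is pitch class 7.
To reach pitch class 6 from G requires an offset of -1 semitone, i.e. flat: Gb.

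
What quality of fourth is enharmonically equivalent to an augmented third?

perfect

An augmented third spans 5 semitones.
A fourth spanning 5 semitones is perfect (the perfect fourth is 5).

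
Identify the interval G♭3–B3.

augmented third

The letter names run G→B, a span of 2 letter steps, so the interval is some kind of third.
Gb to B is 5 semitones. A major third is 4, so 5 makes it augmented.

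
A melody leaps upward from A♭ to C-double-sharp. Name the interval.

The letter names run A→C, a span of 2 letter steps, so the interval is some kind of third.
Ab to C## is 6 semitones. A major third is 4, so 6 makes it doubly augmented.

doubly augmented third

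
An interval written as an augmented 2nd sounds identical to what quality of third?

minor

An augmented second spans 3 semitones.
A third spanning 3 semitones is minor (the major third is 4).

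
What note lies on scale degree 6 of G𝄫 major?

Ebb

The Gbb major scale runs Gbb Abb Bbb Cbb Dbb Ebb Fb.
Degree 6 is Ebb.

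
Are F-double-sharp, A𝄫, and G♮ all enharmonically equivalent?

Yes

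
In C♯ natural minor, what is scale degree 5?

G#

The C# natural minor scale runs C# D# E F# G# A B.
Degree 5 is G#.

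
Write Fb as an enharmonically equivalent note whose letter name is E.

Plain E sits at the same pitch as Fb, so on the letter E the same pitch needs a natural: E.

E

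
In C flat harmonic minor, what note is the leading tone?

Degree 7 takes the letter 6 steps above C, which is B.
In harmonic minor, degree 7 sits 11 semitones above the tonic. Cb + 11 semitones is pitch class 10, spelled on B as Bb.

Bb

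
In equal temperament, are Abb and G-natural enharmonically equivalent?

Abb = pitch class 7 and G = pitch class 7 — the same pitch class, so they are enharmonic equivalents.

Yes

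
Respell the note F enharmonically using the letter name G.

Plain G sits 2 semitones above F, so on the letter G the same pitch needs a double flat: Gbb.

Gbb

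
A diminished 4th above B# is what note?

B up a perfect fourth is E, so the target letter is E.
From B#, a diminished fourth is 4 semitones up: E.

E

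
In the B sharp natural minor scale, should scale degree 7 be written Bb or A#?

A#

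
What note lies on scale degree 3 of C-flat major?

Eb

Degree 3 takes the letter 2 steps above C, which is E.
In major, degree 3 sits 4 semitones above the tonic. Cb + 4 semitones is pitch class 3, spelled on E as Eb.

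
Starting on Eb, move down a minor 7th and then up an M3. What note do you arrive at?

A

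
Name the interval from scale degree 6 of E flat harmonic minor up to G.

augmented fifth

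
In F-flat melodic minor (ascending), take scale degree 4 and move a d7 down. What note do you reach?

C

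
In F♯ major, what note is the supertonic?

G#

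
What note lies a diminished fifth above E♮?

E up a perfect fifth is B, so the target letter is B.
From E, a diminished fifth is 6 semitones up: Bb.

Bb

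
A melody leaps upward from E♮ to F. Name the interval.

Counting letters E–F gives a second.
E→F = 1 semitone, 1 narrower than the major second (2), so minor.

minor second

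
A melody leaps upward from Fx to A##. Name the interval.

The letter names run F→A, a span of 2 letter steps, so the interval is some kind of third.
F## to A## is 4 semitones. A major third is 4, so 4 makes it major.

major third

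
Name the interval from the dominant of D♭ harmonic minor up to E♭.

The dominant of Db harmonic minor is Ab.
Ab up to Eb: letters A→E make it a fifth; 7 semitones makes it perfect.

perfect fifth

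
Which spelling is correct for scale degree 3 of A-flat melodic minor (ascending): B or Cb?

Cb

Each scale degree takes a distinct letter name. Degree 3 of a scale on A must use the letter C.
Cb and B are enharmonically the same pitch, but only Cb uses the letter C, so it is the correct spelling here.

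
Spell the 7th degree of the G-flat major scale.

F

The Gb major scale runs Gb Ab Bb Cb Db Eb F.
Degree 7 is F.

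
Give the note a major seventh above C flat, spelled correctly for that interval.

C up a major seventh is B, so the target letter is B.
From Cb, a major seventh is 11 semitones up: Bb.

Bb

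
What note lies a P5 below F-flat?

A fifth below F lands on the letter B.
A perfect fifth spans 7 semitones, so Fb moves to pitch class 9. On the letter B that is Bbb.

Bbb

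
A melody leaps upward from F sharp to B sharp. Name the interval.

Counting letters F–G–A–B gives a fourth.
F#→B# = 6 semitones, 1 wider than the perfect fourth (5), so augmented.

augmented fourth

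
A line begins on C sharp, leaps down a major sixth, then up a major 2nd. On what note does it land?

A major sixth down from C# is E (letter E, 9 semitones down).
A major second up from E is F# (letter F, 2 semitones up).

F#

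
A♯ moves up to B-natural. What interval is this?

Counting letters A–B gives a second.
A#→B = 1 semitone, 1 narrower than the major second (2), so minor.

minor second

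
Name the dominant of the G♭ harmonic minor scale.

Db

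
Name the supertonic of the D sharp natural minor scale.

E#

The D# natural minor scale runs D# E# F# G# A# B C#.
Degree 2 is E#.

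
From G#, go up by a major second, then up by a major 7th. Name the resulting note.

G##

A major second up from G# is A# (letter A, 2 semitones up).
A major seventh up from A# is G## (letter G, 11 semitones up).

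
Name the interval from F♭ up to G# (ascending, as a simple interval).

doubly augmented second

Counting letters F–G gives a second.
Fb→G# = 4 semitones, 2 wider than the major second (2), so doubly augmented.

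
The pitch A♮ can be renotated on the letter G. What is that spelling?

G##

Plain G sits 2 semitones below A, so on the letter G the same pitch needs a double sharp: G##.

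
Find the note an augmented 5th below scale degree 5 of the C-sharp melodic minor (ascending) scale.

Scale degree 5 of C# melodic minor (ascending) is G#.
An augmented fifth (8 semitones) below G# lands on the letter C, giving C.

C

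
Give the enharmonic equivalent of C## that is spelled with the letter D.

C## is pitch class 2. The letter D alone is pitch class 2.
Pitch class 2 on D needs no accidental: D.

D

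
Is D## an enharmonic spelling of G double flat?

Two spellings are enharmonically equivalent only if they share a pitch class.
Here D## → 4, Gbb → 5; 4 ≠ 5, so they are not.

No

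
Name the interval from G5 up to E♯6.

augmented sixth

Counting letters G–A–B–C–D–E gives a sixth.
G→E# = 10 semitones, 1 wider than the major sixth (9), so augmented.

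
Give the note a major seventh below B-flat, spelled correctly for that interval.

A seventh below B lands on the letter C.
A major seventh spans 11 semitones, so Bb moves to pitch class 11. On the letter C that is Cb.

Cb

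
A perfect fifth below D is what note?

G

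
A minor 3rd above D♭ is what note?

D up a major third is F#, so the target letter is F.
From Db, a minor third is 3 semitones up: Fb.

Fb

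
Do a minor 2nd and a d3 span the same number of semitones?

No

A minor second spans 1 semitone; a diminished third spans 2.
The spans differ, so they are not enharmonic equivalents.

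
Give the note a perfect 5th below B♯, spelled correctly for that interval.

B down a perfect fifth is E, so the target letter is E.
From B#, a perfect fifth is 7 semitones down: E#.

E#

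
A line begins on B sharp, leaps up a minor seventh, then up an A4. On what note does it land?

D##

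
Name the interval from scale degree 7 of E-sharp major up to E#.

minor second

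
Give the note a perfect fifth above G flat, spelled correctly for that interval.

Db

A fifth above G lands on the letter D.
A perfect fifth spans 7 semitones, so Gb moves to pitch class 1. On the letter D that is Db.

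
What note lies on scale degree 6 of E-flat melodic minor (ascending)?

C

The Eb melodic minor (ascending) scale runs Eb F Gb Ab Bb C D.
Degree 6 is C.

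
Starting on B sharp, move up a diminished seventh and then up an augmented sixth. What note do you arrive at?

A diminished seventh up from B# is A (letter A, 9 semitones up).
An augmented sixth up from A is F## (letter F, 10 semitones up).

F##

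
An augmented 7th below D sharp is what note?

D down a major seventh is Eb, so the target letter is E.
From D#, an augmented seventh is 12 semitones down: Eb.

Eb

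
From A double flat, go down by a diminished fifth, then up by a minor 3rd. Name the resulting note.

A diminished fifth down from Abb is Db (letter D, 6 semitones down).
A minor third up from Db is Fb (letter F, 3 semitones up).

Fb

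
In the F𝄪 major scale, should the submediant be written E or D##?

Each scale degree takes a distinct letter name. Degree 6 of a scale on F must use the letter D.
D## and E are enharmonically the same pitch, but only D## uses the letter D, so it is the correct spelling here.

D##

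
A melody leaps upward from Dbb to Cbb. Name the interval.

Counting letters D–E–F–G–A–B–C gives a seventh.
Dbb→Cbb = 10 semitones, 1 narrower than the major seventh (11), so minor.

minor seventh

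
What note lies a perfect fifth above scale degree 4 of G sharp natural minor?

G#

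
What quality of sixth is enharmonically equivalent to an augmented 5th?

minor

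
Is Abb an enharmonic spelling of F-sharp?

No

Two spellings are enharmonically equivalent only if they share a pitch class.
Here Abb → 7, F# → 6; 6 ≠ 7, so they are not.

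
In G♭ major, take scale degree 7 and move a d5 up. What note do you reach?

Cb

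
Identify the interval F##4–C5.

Counting letters F–G–A–B–C gives a fifth.
F##→C = 5 semitones, 2 narrower than the perfect fifth (7), so doubly diminished.

doubly diminished fifth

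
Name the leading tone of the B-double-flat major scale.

Ab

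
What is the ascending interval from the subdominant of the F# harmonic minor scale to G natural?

minor sixth

The subdominant of F# harmonic minor is B.
B up to G: letters B→G make it a sixth; 8 semitones makes it minor.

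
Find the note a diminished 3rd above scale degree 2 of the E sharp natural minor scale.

Scale degree 2 of E# natural minor is F##.
A diminished third (2 semitones) above F## lands on the letter A, giving A.

A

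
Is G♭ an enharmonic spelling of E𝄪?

Yes

Gb = pitch class 6 and E## = pitch class 6 — the same pitch class, so they are enharmonic equivalents.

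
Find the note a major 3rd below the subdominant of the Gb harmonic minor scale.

The subdominant of Gb harmonic minor is Cb.
A major third (4 semitones) below Cb lands on the letter A, giving Abb.

Abb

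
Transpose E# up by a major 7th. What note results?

E up a major seventh is D#, so the target letter is D.
From E#, a major seventh is 11 semitones up: D##.

D##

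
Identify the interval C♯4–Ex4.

augmented third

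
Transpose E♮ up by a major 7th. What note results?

A seventh above E lands on the letter D.
A major seventh spans 11 semitones, so E moves to pitch class 3. On the letter D that is D#.

D#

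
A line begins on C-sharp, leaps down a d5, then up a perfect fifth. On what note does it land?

C##

A diminished fifth down from C# is F## (letter F, 6 semitones down).
A perfect fifth up from F## is C## (letter C, 7 semitones up).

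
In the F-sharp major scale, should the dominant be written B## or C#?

C#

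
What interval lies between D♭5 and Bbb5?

minor sixth

Counting letters D–E–F–G–A–B gives a sixth.
Db→Bbb = 8 semitones, 1 narrower than the major sixth (9), so minor.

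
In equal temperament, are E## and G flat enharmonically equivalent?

Yes

E## = pitch class 6 and Gb = pitch class 6 — the same pitch class, so they are enharmonic equivalents.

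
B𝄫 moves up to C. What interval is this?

Counting letters B–C gives a second.
Bbb→C = 3 semitones, 1 wider than the major second (2), so augmented.

augmented second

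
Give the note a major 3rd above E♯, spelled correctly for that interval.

G##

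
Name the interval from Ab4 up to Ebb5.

diminished fifth

The letter names run A→E, a span of 4 letter steps, so the interval is some kind of fifth.
Ab to Ebb is 6 semitones. A perfect fifth is 7, so 6 makes it diminished.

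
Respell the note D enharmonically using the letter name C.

D is pitch class 2. The letter C alone is pitch class 0.
To reach pitch class 2 from C requires an offset of +2 semitones, i.e. double sharp: C##.

C##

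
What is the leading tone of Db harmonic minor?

The Db harmonic minor scale runs Db Eb Fb Gb Ab Bbb C.
Degree 7 is C.

C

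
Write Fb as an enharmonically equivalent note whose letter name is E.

Fb is pitch class 4. The letter E alone is pitch class 4.
Pitch class 4 on E needs no accidental: E.

E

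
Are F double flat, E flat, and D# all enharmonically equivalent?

Fbb is pitch class 3; Eb is pitch class 3; D# is pitch class 3.
All spellings map to pitch class 3, so they are enharmonically equivalent.

Yes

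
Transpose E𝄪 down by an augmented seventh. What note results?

F#

A seventh below E lands on the letter F.
An augmented seventh spans 12 semitones, so E## moves to pitch class 6. On the letter F that is F#.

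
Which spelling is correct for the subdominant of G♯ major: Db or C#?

Each scale degree takes a distinct letter name. Degree 4 of a scale on G must use the letter C.
C# and Db are enharmonically the same pitch, but only C# uses the letter C, so it is the correct spelling here.

C#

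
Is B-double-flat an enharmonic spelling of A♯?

Two spellings are enharmonically equivalent only if they share a pitch class.
Here Bbb → 9, A# → 10; 9 ≠ 10, so they are not.

No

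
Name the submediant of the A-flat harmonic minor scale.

Fb

The Ab harmonic minor scale runs Ab Bb Cb Db Eb Fb G.
Degree 6 is Fb.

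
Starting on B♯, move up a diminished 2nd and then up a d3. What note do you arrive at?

A diminished second up from B# is C (letter C, 0 semitones up).
A diminished third up from C is Ebb (letter E, 2 semitones up).

Ebb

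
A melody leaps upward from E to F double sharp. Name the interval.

The letter names run E→F, a span of 1 letter step, so the interval is some kind of second.
E to F## is 3 semitones. A major second is 2, so 3 makes it augmented.

augmented second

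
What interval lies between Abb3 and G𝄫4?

minor seventh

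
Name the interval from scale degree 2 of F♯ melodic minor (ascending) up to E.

minor sixth

Scale degree 2 of F# melodic minor (ascending) is G#.
G# up to E: letters G→E make it a sixth; 8 semitones makes it minor.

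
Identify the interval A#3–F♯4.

minor sixth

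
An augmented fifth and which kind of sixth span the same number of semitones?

An augmented fifth spans 8 semitones.
A sixth spanning 8 semitones is minor (the major sixth is 9).

minor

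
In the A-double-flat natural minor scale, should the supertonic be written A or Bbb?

Bbb

Each scale degree takes a distinct letter name. Degree 2 of a scale on A must use the letter B.
Bbb and A are enharmonically the same pitch, but only Bbb uses the letter B, so it is the correct spelling here.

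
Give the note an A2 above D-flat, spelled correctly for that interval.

E

D up a major second is E, so the target letter is E.
From Db, an augmented second is 3 semitones up: E.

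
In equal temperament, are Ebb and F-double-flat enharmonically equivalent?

No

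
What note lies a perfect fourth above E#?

E up a perfect fourth is A, so the target letter is A.
From E#, a perfect fourth is 5 semitones up: A#.

A#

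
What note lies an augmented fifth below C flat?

C down a perfect fifth is F, so the target letter is F.
From Cb, an augmented fifth is 8 semitones down: Fbb.

Fbb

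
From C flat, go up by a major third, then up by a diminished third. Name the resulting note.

A major third up from Cb is Eb (letter E, 4 semitones up).
A diminished third up from Eb is Gbb (letter G, 2 semitones up).

Gbb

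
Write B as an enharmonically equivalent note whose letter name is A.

A##

B is pitch class 11. The letter A alone is pitch class 9.
To reach pitch class 11 from A requires an offset of +2 semitones, i.e. double sharp: A##.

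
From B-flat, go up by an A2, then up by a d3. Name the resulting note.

An augmented second up from Bb is C# (letter C, 3 semitones up).
A diminished third up from C# is Eb (letter E, 2 semitones up).

Eb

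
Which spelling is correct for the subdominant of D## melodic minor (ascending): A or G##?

Each scale degree takes a distinct letter name. Degree 4 of a scale on D must use the letter G.
G## and A are enharmonically the same pitch, but only G## uses the letter G, so it is the correct spelling here.

G##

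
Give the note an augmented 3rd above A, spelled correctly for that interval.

A up a major third is C#, so the target letter is C.
From A, an augmented third is 5 semitones up: C##.

C##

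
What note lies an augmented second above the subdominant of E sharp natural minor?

The subdominant of E# natural minor is A#.
An augmented second (3 semitones) above A# lands on the letter B, giving B##.

B##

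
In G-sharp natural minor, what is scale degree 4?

The G# natural minor scale runs G# A# B C# D# E F#.
Degree 4 is C#.

C#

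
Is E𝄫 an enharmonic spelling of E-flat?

No

Two spellings are enharmonically equivalent only if they share a pitch class.
Here Ebb → 2, Eb → 3; 2 ≠ 3, so they are not.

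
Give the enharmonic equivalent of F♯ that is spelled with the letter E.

E##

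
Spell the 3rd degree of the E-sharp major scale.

G##

Degree 3 takes the letter 2 steps above E, which is G.
In major, degree 3 sits 4 semitones above the tonic. E# + 4 semitones is pitch class 9, spelled on G as G##.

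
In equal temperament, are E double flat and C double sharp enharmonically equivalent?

Ebb is pitch class 2; C## is pitch class 2.
All spellings map to pitch class 2, so they are enharmonically equivalent.

Yes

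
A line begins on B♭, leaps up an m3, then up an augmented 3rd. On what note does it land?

F#

A minor third up from Bb is Db (letter D, 3 semitones up).
An augmented third up from Db is F# (letter F, 5 semitones up).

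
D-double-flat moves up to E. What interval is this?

doubly augmented second

The letter names run D→E, a span of 1 letter step, so the interval is some kind of second.
Dbb to E is 4 semitones. A major second is 2, so 4 makes it doubly augmented.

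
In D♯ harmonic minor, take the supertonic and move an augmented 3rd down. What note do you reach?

C

The supertonic of D# harmonic minor is E#.
An augmented third (5 semitones) below E# lands on the letter C, giving C.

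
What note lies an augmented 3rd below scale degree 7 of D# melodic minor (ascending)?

A

Scale degree 7 of D# melodic minor (ascending) is C##.
An augmented third (5 semitones) below C## lands on the letter A, giving A.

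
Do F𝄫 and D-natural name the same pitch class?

Fbb is pitch class 3; D is pitch class 2.
The pitch classes differ (3 vs. 2), so they are not enharmonic equivalents.

No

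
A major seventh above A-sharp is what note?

G##

A up a major seventh is G#, so the target letter is G.
From A#, a major seventh is 11 semitones up: G##.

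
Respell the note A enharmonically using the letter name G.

G##

Plain G sits 2 semitones below A, so on the letter G the same pitch needs a double sharp: G##.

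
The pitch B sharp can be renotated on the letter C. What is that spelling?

Plain C sits at the same pitch as B#, so on the letter C the same pitch needs a natural: C.

C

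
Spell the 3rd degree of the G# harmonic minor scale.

Degree 3 takes the letter 2 steps above G, which is B.
In harmonic minor, degree 3 sits 3 semitones above the tonic. G# + 3 semitones is pitch class 11, spelled on B as B.

B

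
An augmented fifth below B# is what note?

E

B down a perfect fifth is E, so the target letter is E.
From B#, an augmented fifth is 8 semitones down: E.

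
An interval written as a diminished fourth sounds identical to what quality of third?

A diminished fourth spans 4 semitones.
A third spanning 4 semitones is major (the major third is 4).

major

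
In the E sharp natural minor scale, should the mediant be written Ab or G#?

Each scale degree takes a distinct letter name. Degree 3 of a scale on E must use the letter G.
G# and Ab are enharmonically the same pitch, but only G# uses the letter G, so it is the correct spelling here.

G#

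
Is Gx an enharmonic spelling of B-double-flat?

G## = pitch class 9 and Bbb = pitch class 9 — the same pitch class, so they are enharmonic equivalents.

Yes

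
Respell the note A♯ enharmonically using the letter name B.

Bb

A# is pitch class 10. The letter B alone is pitch class 11.
To reach pitch class 10 from B requires an offset of -1 semitone, i.e. flat: Bb.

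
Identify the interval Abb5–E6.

doubly augmented fifth

The letter names run A→E, a span of 4 letter steps, so the interval is some kind of fifth.
Abb to E is 9 semitones. A perfect fifth is 7, so 9 makes it doubly augmented.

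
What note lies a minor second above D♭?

A second above D lands on the letter E.
A minor second spans 1 semitone, so Db moves to pitch class 2. On the letter E that is Ebb.

Ebb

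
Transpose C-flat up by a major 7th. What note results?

C up a major seventh is B, so the target letter is B.
From Cb, a major seventh is 11 semitones up: Bb.

Bb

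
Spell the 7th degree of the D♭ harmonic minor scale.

C

Degree 7 takes the letter 6 steps above D, which is C.
In harmonic minor, degree 7 sits 11 semitones above the tonic. Db + 11 semitones is pitch class 0, spelled on C as C.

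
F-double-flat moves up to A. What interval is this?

doubly augmented third

Counting letters F–G–A gives a third.
Fbb→A = 6 semitones, 2 wider than the major third (4), so doubly augmented.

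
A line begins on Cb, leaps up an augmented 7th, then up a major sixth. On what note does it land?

G#

An augmented seventh up from Cb is B (letter B, 12 semitones up).
A major sixth up from B is G# (letter G, 9 semitones up).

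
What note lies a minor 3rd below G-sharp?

E#

G down a major third is Eb, so the target letter is E.
From G#, a minor third is 3 semitones down: E#.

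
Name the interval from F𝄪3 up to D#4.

The letter names run F→D, a span of 5 letter steps, so the interval is some kind of sixth.
F## to D# is 8 semitones. A major sixth is 9, so 8 makes it minor.

minor sixth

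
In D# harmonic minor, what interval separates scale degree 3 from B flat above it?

diminished fourth

Scale degree 3 of D# harmonic minor is F#.
F# up to Bb: letters F→B make it a fourth; 4 semitones makes it diminished.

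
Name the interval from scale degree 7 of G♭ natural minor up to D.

Scale degree 7 of Gb natural minor is Fb.
Fb up to D: letters F→D make it a sixth; 10 semitones makes it augmented.

augmented sixth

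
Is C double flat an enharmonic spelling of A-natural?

No

Two spellings are enharmonically equivalent only if they share a pitch class.
Here Cbb → 10, A → 9; 9 ≠ 10, so they are not.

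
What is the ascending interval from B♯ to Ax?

The letter names run B→A, a span of 6 letter steps, so the interval is some kind of seventh.
B# to A## is 11 semitones. A major seventh is 11, so 11 makes it major.

major seventh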